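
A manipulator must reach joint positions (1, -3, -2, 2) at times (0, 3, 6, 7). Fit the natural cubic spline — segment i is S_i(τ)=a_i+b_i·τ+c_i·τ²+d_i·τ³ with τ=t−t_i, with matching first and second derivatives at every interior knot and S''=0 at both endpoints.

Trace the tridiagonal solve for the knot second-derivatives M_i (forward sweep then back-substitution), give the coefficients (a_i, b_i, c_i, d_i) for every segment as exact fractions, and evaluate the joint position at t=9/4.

  seg 0: a=1 b=-41/29 c=0 d=7/783
  seg 1: a=-3 b=-34/29 c=7/87 d=110/783
  seg 2: a=-2 b=90/29 c=39/29 d=-13/29
S(9/4) = -3859/1856

Δ: Δ0=-4/3, Δ1=1/3, Δ2=4
row 1: diag=12, rhs=10; c'=1/4, d'=5/6
row 2: denom=8−3·1/4=29/4; d'=(22−3·5/6)/(29/4)=78/29
back: M2=78/29
back: M1=5/6−1/4·78/29=14/87
M: M0=0, M1=14/87, M2=78/29, M3=0
seg 0: a=1, c=M0/2=0, d=(M1−M0)/(6·3)=7/783, b=Δ0−h0·(2M0+M1)/6=-41/29
seg 1: a=-3, c=M1/2=7/87, d=(M2−M1)/(6·3)=110/783, b=Δ1−h1·(2M1+M2)/6=-34/29
seg 2: a=-2, c=M2/2=39/29, d=(M3−M2)/(6·1)=-13/29, b=Δ2−h2·(2M2+M3)/6=90/29
t_q=9/4 → seg 0, τ=9/4; S=1+-41/29·τ+0·τ²+7/783·τ³=-3859/1856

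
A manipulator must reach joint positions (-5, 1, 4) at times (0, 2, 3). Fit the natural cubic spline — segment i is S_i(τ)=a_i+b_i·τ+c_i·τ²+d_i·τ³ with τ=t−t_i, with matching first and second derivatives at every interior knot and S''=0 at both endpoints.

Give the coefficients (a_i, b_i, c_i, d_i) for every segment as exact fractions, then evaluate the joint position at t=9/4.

Δ: Δ0=3, Δ1=3
row 1: diag=6, rhs=0; c'=1/6, d'=0
back: M1=0
M: M0=0, M1=0, M2=0
seg 0: a=-5, c=M0/2=0, d=(M1−M0)/(6·2)=0, b=Δ0−h0·(2M0+M1)/6=3
seg 1: a=1, c=M1/2=0, d=(M2−M1)/(6·1)=0, b=Δ1−h1·(2M1+M2)/6=3
t_q=9/4 → seg 1, τ=1/4; S=1+3·τ+0·τ²+0·τ³=7/4

  seg 0: a=-5 b=3 c=0 d=0
  seg 1: a=1 b=3 c=0 d=0
S(9/4) = 7/4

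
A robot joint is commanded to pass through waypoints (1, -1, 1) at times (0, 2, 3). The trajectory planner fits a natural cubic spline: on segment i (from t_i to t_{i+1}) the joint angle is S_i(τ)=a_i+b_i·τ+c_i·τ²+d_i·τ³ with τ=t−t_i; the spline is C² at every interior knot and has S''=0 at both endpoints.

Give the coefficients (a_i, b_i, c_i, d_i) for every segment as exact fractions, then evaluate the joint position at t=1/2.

  seg 0: a=1 b=-2 c=0 d=1/4
  seg 1: a=-1 b=1 c=3/2 d=-1/2
S(1/2) = 1/32

Δ: Δ0=-1, Δ1=2
row 1: diag=6, rhs=18; c'=1/6, d'=3
back: M1=3
M: M0=0, M1=3, M2=0
seg 0: a=1, c=M0/2=0, d=(M1−M0)/(6·2)=1/4, b=Δ0−h0·(2M0+M1)/6=-2
seg 1: a=-1, c=M1/2=3/2, d=(M2−M1)/(6·1)=-1/2, b=Δ1−h1·(2M1+M2)/6=1
t_q=1/2 → seg 0, τ=1/2; S=1+-2·τ+0·τ²+1/4·τ³=1/32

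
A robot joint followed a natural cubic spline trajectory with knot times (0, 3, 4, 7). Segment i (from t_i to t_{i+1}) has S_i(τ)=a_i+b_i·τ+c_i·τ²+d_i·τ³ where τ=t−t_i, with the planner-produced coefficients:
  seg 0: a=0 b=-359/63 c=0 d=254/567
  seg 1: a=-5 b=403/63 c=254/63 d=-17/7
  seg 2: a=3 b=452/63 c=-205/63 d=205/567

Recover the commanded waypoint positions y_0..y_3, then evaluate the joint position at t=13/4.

y_0=0 y_1=-5 y_2=3 y_3=5
S(13/4) = -4283/1344

y_0 = S_0(0) = a_0 = 0
y_1 = S_1(0) = a_1 = -5
y_2 = S_2(0) = a_2 = 3
y_3 = S_2(3) = 5
t_q=13/4 is in segment 1 (τ=1/4); S_1(τ)=-4283/1344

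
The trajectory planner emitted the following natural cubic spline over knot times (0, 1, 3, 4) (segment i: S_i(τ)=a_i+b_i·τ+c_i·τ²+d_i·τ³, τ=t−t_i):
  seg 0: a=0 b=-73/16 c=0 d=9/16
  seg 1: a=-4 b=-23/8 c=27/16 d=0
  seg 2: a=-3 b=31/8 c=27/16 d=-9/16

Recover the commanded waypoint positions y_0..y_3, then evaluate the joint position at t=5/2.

y_0=0 y_1=-4 y_2=-3 y_3=2
S(5/2) = -289/64

y_0 = S_0(0) = a_0 = 0
y_1 = S_1(0) = a_1 = -4
y_2 = S_2(0) = a_2 = -3
y_3 = S_2(1) = 2
t_q=5/2 is in segment 1 (τ=3/2); S_1(τ)=-289/64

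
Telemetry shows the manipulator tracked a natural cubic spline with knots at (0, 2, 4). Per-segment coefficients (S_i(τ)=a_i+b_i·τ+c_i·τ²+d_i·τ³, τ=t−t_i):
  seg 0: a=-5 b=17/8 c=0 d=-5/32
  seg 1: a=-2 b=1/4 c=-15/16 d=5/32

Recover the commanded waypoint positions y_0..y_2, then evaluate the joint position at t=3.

y_0 = S_0(0) = a_0 = -5
y_1 = S_1(0) = a_1 = -2
y_2 = S_1(2) = -4
t_q=3 is in segment 1 (τ=1); S_1(τ)=-81/32

y_0=-5 y_1=-2 y_2=-4
S(3) = -81/32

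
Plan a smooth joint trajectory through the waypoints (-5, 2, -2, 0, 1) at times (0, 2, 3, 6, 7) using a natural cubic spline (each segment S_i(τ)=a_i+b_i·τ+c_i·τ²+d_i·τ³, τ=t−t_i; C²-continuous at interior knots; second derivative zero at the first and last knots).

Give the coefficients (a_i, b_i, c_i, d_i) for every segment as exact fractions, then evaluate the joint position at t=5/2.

Δ: Δ0=7/2, Δ1=-4, Δ2=2/3, Δ3=1
row 1: diag=6, rhs=-45; c'=1/6, d'=-15/2
row 2: denom=8−1·1/6=47/6; d'=(28−1·-15/2)/(47/6)=213/47
row 3: denom=8−3·18/47=322/47; d'=(2−3·213/47)/(322/47)=-545/322
back: M3=-545/322
back: M2=213/47−18/47·-545/322=834/161
back: M1=-15/2−1/6·834/161=-2693/322
M: M0=0, M1=-2693/322, M2=834/161, M3=-545/322, M4=0
seg 0: a=-5, c=M0/2=0, d=(M1−M0)/(6·2)=-2693/3864, b=Δ0−h0·(2M0+M1)/6=3037/483
seg 1: a=2, c=M1/2=-2693/644, d=(M2−M1)/(6·1)=623/276, b=Δ1−h1·(2M1+M2)/6=-2005/966
seg 2: a=-2, c=M2/2=417/161, d=(M3−M2)/(6·3)=-2213/5796, b=Δ2−h2·(2M2+M3)/6=-7085/1932
seg 3: a=0, c=M3/2=-545/644, d=(M4−M3)/(6·1)=545/1932, b=Δ3−h3·(2M3+M4)/6=1511/966
t_q=5/2 → seg 1, τ=1/2; S=2+-2005/966·τ+-2693/644·τ²+623/276·τ³=1025/5152

  seg 0: a=-5 b=3037/483 c=0 d=-2693/3864
  seg 1: a=2 b=-2005/966 c=-2693/644 d=623/276
  seg 2: a=-2 b=-7085/1932 c=417/161 d=-2213/5796
  seg 3: a=0 b=1511/966 c=-545/644 d=545/1932
S(5/2) = 1025/5152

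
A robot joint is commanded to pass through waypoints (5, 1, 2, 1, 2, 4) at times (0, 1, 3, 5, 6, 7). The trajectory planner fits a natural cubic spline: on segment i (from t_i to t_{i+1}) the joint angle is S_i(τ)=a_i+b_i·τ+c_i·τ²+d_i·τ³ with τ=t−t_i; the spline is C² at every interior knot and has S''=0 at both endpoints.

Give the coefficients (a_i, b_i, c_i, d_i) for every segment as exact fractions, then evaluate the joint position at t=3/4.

Δ: Δ0=-4, Δ1=1/2, Δ2=-1/2, Δ3=1, Δ4=2
row 1: diag=6, rhs=27; c'=1/3, d'=9/2
row 2: denom=8−2·1/3=22/3; d'=(-6−2·9/2)/(22/3)=-45/22
row 3: denom=6−2·3/11=60/11; d'=(9−2·-45/22)/(60/11)=12/5
row 4: denom=4−1·11/60=229/60; d'=(6−1·12/5)/(229/60)=216/229
back: M4=216/229
back: M3=12/5−11/60·216/229=510/229
back: M2=-45/22−3/11·510/229=-1215/458
back: M1=9/2−1/3·-1215/458=1233/229
M: M0=0, M1=1233/229, M2=-1215/458, M3=510/229, M4=216/229, M5=0
seg 0: a=5, c=M0/2=0, d=(M1−M0)/(6·1)=411/458, b=Δ0−h0·(2M0+M1)/6=-2243/458
seg 1: a=1, c=M1/2=1233/458, d=(M2−M1)/(6·2)=-1227/1832, b=Δ1−h1·(2M1+M2)/6=-505/229
seg 2: a=2, c=M2/2=-1215/916, d=(M3−M2)/(6·2)=745/1832, b=Δ2−h2·(2M2+M3)/6=241/458
seg 3: a=1, c=M3/2=255/229, d=(M4−M3)/(6·1)=-49/229, b=Δ3−h3·(2M3+M4)/6=23/229
seg 4: a=2, c=M4/2=108/229, d=(M5−M4)/(6·1)=-36/229, b=Δ4−h4·(2M4+M5)/6=386/229
t_q=3/4 → seg 0, τ=3/4; S=5+-2243/458·τ+0·τ²+411/458·τ³=49993/29312

  seg 0: a=5 b=-2243/458 c=0 d=411/458
  seg 1: a=1 b=-505/229 c=1233/458 d=-1227/1832
  seg 2: a=2 b=241/458 c=-1215/916 d=745/1832
  seg 3: a=1 b=23/229 c=255/229 d=-49/229
  seg 4: a=2 b=386/229 c=108/229 d=-36/229
S(3/4) = 49993/29312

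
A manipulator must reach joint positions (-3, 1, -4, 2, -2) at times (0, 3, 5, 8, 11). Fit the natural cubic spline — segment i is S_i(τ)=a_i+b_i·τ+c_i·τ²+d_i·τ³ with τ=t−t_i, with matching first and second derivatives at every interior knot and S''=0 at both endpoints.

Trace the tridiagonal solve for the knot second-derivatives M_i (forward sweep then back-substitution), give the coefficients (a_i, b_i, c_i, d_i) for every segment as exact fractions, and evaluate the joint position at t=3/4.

  seg 0: a=-3 b=2051/708 c=0 d=-41/236
  seg 1: a=1 b=-635/354 c=-369/236 d=857/1416
  seg 2: a=-4 b=-139/177 c=122/59 d=-605/1593
  seg 3: a=2 b=242/177 c=-239/177 d=239/1593
S(3/4) = -13603/15104

Δ: Δ0=4/3, Δ1=-5/2, Δ2=2, Δ3=-4/3
row 1: diag=10, rhs=-23; c'=1/5, d'=-23/10
row 2: denom=10−2·1/5=48/5; d'=(27−2·-23/10)/(48/5)=79/24
row 3: denom=12−3·5/16=177/16; d'=(-20−3·79/24)/(177/16)=-478/177
back: M3=-478/177
back: M2=79/24−5/16·-478/177=244/59
back: M1=-23/10−1/5·244/59=-369/118
M: M0=0, M1=-369/118, M2=244/59, M3=-478/177, M4=0
seg 0: a=-3, c=M0/2=0, d=(M1−M0)/(6·3)=-41/236, b=Δ0−h0·(2M0+M1)/6=2051/708
seg 1: a=1, c=M1/2=-369/236, d=(M2−M1)/(6·2)=857/1416, b=Δ1−h1·(2M1+M2)/6=-635/354
seg 2: a=-4, c=M2/2=122/59, d=(M3−M2)/(6·3)=-605/1593, b=Δ2−h2·(2M2+M3)/6=-139/177
seg 3: a=2, c=M3/2=-239/177, d=(M4−M3)/(6·3)=239/1593, b=Δ3−h3·(2M3+M4)/6=242/177
t_q=3/4 → seg 0, τ=3/4; S=-3+2051/708·τ+0·τ²+-41/236·τ³=-13603/15104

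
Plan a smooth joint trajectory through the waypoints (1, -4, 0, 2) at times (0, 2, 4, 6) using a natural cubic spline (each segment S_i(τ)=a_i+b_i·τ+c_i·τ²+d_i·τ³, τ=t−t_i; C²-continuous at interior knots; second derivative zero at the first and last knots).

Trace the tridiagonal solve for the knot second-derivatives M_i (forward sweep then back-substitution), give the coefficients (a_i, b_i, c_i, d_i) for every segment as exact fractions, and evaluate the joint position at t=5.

Δ: Δ0=-5/2, Δ1=2, Δ2=1
row 1: diag=8, rhs=27; c'=1/4, d'=27/8
row 2: denom=8−2·1/4=15/2; d'=(-6−2·27/8)/(15/2)=-17/10
back: M2=-17/10
back: M1=27/8−1/4·-17/10=19/5
M: M0=0, M1=19/5, M2=-17/10, M3=0
seg 0: a=1, c=M0/2=0, d=(M1−M0)/(6·2)=19/60, b=Δ0−h0·(2M0+M1)/6=-113/30
seg 1: a=-4, c=M1/2=19/10, d=(M2−M1)/(6·2)=-11/24, b=Δ1−h1·(2M1+M2)/6=1/30
seg 2: a=0, c=M2/2=-17/20, d=(M3−M2)/(6·2)=17/120, b=Δ2−h2·(2M2+M3)/6=32/15
t_q=5 → seg 2, τ=1; S=0+32/15·τ+-17/20·τ²+17/120·τ³=57/40

  seg 0: a=1 b=-113/30 c=0 d=19/60
  seg 1: a=-4 b=1/30 c=19/10 d=-11/24
  seg 2: a=0 b=32/15 c=-17/20 d=17/120
S(5) = 57/40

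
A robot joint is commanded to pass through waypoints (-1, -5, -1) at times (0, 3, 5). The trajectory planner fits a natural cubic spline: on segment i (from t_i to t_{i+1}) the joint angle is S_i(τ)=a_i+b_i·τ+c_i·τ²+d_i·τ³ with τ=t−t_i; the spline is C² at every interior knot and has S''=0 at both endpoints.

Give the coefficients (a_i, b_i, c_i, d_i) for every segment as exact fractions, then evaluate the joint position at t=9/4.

Δ: Δ0=-4/3, Δ1=2
row 1: diag=10, rhs=20; c'=1/5, d'=2
back: M1=2
M: M0=0, M1=2, M2=0
seg 0: a=-1, c=M0/2=0, d=(M1−M0)/(6·3)=1/9, b=Δ0−h0·(2M0+M1)/6=-7/3
seg 1: a=-5, c=M1/2=1, d=(M2−M1)/(6·2)=-1/6, b=Δ1−h1·(2M1+M2)/6=2/3
t_q=9/4 → seg 0, τ=9/4; S=-1+-7/3·τ+0·τ²+1/9·τ³=-319/64

  seg 0: a=-1 b=-7/3 c=0 d=1/9
  seg 1: a=-5 b=2/3 c=1 d=-1/6
S(9/4) = -319/64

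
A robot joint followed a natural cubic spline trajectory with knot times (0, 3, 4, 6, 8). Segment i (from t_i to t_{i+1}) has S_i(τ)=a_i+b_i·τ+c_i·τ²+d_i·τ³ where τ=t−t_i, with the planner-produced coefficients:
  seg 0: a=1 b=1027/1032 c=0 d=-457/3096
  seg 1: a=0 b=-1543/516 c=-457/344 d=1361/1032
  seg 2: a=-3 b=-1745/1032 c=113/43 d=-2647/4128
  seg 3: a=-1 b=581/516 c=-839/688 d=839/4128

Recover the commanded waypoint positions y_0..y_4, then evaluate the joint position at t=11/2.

y_0 = S_0(0) = a_0 = 1
y_1 = S_1(0) = a_1 = 0
y_2 = S_2(0) = a_2 = -3
y_3 = S_3(0) = a_3 = -1
y_4 = S_3(2) = -2
t_q=11/2 is in segment 2 (τ=3/2); S_2(τ)=-19679/11008

y_0=1 y_1=0 y_2=-3 y_3=-1 y_4=-2
S(11/2) = -19679/11008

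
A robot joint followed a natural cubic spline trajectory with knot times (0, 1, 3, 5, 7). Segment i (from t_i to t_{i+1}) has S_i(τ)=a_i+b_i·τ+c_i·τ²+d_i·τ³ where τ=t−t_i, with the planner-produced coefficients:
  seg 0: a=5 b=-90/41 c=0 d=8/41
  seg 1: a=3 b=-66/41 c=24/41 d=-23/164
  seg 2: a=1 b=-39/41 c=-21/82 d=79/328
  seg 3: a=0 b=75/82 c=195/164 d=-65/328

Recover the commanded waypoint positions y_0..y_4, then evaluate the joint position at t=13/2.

y_0=5 y_1=3 y_2=1 y_3=0 y_4=5
S(13/2) = 8865/2624

y_0 = S_0(0) = a_0 = 5
y_1 = S_1(0) = a_1 = 3
y_2 = S_2(0) = a_2 = 1
y_3 = S_3(0) = a_3 = 0
y_4 = S_3(2) = 5
t_q=13/2 is in segment 3 (τ=3/2); S_3(τ)=8865/2624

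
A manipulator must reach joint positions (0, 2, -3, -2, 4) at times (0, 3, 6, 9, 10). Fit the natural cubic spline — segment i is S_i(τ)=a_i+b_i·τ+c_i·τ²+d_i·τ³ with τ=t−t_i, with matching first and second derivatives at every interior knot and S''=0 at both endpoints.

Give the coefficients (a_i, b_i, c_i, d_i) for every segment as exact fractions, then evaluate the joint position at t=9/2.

  seg 0: a=0 b=104/81 c=0 d=-50/729
  seg 1: a=2 b=-46/81 c=-50/81 d=61/729
  seg 2: a=-3 b=-163/81 c=11/81 d=157/729
  seg 3: a=-2 b=374/81 c=56/27 d=-56/81
S(9/2) = 1/24

Δ: Δ0=2/3, Δ1=-5/3, Δ2=1/3, Δ3=6
row 1: diag=12, rhs=-14; c'=1/4, d'=-7/6
row 2: denom=12−3·1/4=45/4; d'=(12−3·-7/6)/(45/4)=62/45
row 3: denom=8−3·4/15=36/5; d'=(34−3·62/45)/(36/5)=112/27
back: M3=112/27
back: M2=62/45−4/15·112/27=22/81
back: M1=-7/6−1/4·22/81=-100/81
M: M0=0, M1=-100/81, M2=22/81, M3=112/27, M4=0
seg 0: a=0, c=M0/2=0, d=(M1−M0)/(6·3)=-50/729, b=Δ0−h0·(2M0+M1)/6=104/81
seg 1: a=2, c=M1/2=-50/81, d=(M2−M1)/(6·3)=61/729, b=Δ1−h1·(2M1+M2)/6=-46/81
seg 2: a=-3, c=M2/2=11/81, d=(M3−M2)/(6·3)=157/729, b=Δ2−h2·(2M2+M3)/6=-163/81
seg 3: a=-2, c=M3/2=56/27, d=(M4−M3)/(6·1)=-56/81, b=Δ3−h3·(2M3+M4)/6=374/81
t_q=9/2 → seg 1, τ=3/2; S=2+-46/81·τ+-50/81·τ²+61/729·τ³=1/24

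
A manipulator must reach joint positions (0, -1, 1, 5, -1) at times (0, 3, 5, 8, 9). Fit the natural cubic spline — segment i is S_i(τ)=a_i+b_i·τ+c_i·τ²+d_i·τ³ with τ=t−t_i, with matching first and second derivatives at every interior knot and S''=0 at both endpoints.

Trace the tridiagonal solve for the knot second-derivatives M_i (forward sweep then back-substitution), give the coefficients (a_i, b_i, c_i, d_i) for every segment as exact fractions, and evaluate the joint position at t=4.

  seg 0: a=0 b=-181/339 c=0 d=68/3051
  seg 1: a=-1 b=23/339 c=68/339 d=15/113
  seg 2: a=1 b=835/339 c=338/339 d=-1397/3051
  seg 3: a=5 b=-1328/339 c=-353/113 d=353/339
S(4) = -203/339

Δ: Δ0=-1/3, Δ1=1, Δ2=4/3, Δ3=-6
row 1: diag=10, rhs=8; c'=1/5, d'=4/5
row 2: denom=10−2·1/5=48/5; d'=(2−2·4/5)/(48/5)=1/24
row 3: denom=8−3·5/16=113/16; d'=(-44−3·1/24)/(113/16)=-706/113
back: M3=-706/113
back: M2=1/24−5/16·-706/113=676/339
back: M1=4/5−1/5·676/339=136/339
M: M0=0, M1=136/339, M2=676/339, M3=-706/113, M4=0
seg 0: a=0, c=M0/2=0, d=(M1−M0)/(6·3)=68/3051, b=Δ0−h0·(2M0+M1)/6=-181/339
seg 1: a=-1, c=M1/2=68/339, d=(M2−M1)/(6·2)=15/113, b=Δ1−h1·(2M1+M2)/6=23/339
seg 2: a=1, c=M2/2=338/339, d=(M3−M2)/(6·3)=-1397/3051, b=Δ2−h2·(2M2+M3)/6=835/339
seg 3: a=5, c=M3/2=-353/113, d=(M4−M3)/(6·1)=353/339, b=Δ3−h3·(2M3+M4)/6=-1328/339
t_q=4 → seg 1, τ=1; S=-1+23/339·τ+68/339·τ²+15/113·τ³=-203/339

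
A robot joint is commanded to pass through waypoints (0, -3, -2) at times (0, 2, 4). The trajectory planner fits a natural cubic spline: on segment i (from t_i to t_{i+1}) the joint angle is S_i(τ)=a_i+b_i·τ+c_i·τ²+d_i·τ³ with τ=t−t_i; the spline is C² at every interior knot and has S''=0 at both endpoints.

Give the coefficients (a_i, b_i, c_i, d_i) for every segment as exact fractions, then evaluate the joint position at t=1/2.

Δ: Δ0=-3/2, Δ1=1/2
row 1: diag=8, rhs=12; c'=1/4, d'=3/2
back: M1=3/2
M: M0=0, M1=3/2, M2=0
seg 0: a=0, c=M0/2=0, d=(M1−M0)/(6·2)=1/8, b=Δ0−h0·(2M0+M1)/6=-2
seg 1: a=-3, c=M1/2=3/4, d=(M2−M1)/(6·2)=-1/8, b=Δ1−h1·(2M1+M2)/6=-1/2
t_q=1/2 → seg 0, τ=1/2; S=0+-2·τ+0·τ²+1/8·τ³=-63/64

  seg 0: a=0 b=-2 c=0 d=1/8
  seg 1: a=-3 b=-1/2 c=3/4 d=-1/8
S(1/2) = -63/64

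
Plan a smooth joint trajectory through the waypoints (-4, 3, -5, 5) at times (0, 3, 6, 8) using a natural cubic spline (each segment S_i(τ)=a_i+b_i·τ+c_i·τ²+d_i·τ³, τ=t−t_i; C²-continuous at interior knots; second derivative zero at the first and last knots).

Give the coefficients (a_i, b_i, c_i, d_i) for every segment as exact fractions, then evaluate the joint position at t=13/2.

  seg 0: a=-4 b=478/111 c=0 d=-73/333
  seg 1: a=3 b=-179/111 c=-73/37 d=20/37
  seg 2: a=-5 b=127/111 c=107/37 d=-107/222
S(13/2) = -2229/592

Δ: Δ0=7/3, Δ1=-8/3, Δ2=5
row 1: diag=12, rhs=-30; c'=1/4, d'=-5/2
row 2: denom=10−3·1/4=37/4; d'=(46−3·-5/2)/(37/4)=214/37
back: M2=214/37
back: M1=-5/2−1/4·214/37=-146/37
M: M0=0, M1=-146/37, M2=214/37, M3=0
seg 0: a=-4, c=M0/2=0, d=(M1−M0)/(6·3)=-73/333, b=Δ0−h0·(2M0+M1)/6=478/111
seg 1: a=3, c=M1/2=-73/37, d=(M2−M1)/(6·3)=20/37, b=Δ1−h1·(2M1+M2)/6=-179/111
seg 2: a=-5, c=M2/2=107/37, d=(M3−M2)/(6·2)=-107/222, b=Δ2−h2·(2M2+M3)/6=127/111
t_q=13/2 → seg 2, τ=1/2; S=-5+127/111·τ+107/37·τ²+-107/222·τ³=-2229/592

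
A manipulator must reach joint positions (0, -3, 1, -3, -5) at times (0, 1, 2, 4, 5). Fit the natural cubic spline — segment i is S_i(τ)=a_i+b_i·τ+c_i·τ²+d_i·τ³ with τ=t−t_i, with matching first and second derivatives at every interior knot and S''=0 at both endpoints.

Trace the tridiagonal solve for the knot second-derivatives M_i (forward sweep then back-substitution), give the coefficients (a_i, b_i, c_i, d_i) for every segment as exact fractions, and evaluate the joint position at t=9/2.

Δ: Δ0=-3, Δ1=4, Δ2=-2, Δ3=-2
row 1: diag=4, rhs=42; c'=1/4, d'=21/2
row 2: denom=6−1·1/4=23/4; d'=(-36−1·21/2)/(23/4)=-186/23
row 3: denom=6−2·8/23=122/23; d'=(0−2·-186/23)/(122/23)=186/61
back: M3=186/61
back: M2=-186/23−8/23·186/61=-558/61
back: M1=21/2−1/4·-558/61=780/61
M: M0=0, M1=780/61, M2=-558/61, M3=186/61, M4=0
seg 0: a=0, c=M0/2=0, d=(M1−M0)/(6·1)=130/61, b=Δ0−h0·(2M0+M1)/6=-313/61
seg 1: a=-3, c=M1/2=390/61, d=(M2−M1)/(6·1)=-223/61, b=Δ1−h1·(2M1+M2)/6=77/61
seg 2: a=1, c=M2/2=-279/61, d=(M3−M2)/(6·2)=62/61, b=Δ2−h2·(2M2+M3)/6=188/61
seg 3: a=-3, c=M3/2=93/61, d=(M4−M3)/(6·1)=-31/61, b=Δ3−h3·(2M3+M4)/6=-184/61
t_q=9/2 → seg 3, τ=1/2; S=-3+-184/61·τ+93/61·τ²+-31/61·τ³=-2045/488

  seg 0: a=0 b=-313/61 c=0 d=130/61
  seg 1: a=-3 b=77/61 c=390/61 d=-223/61
  seg 2: a=1 b=188/61 c=-279/61 d=62/61
  seg 3: a=-3 b=-184/61 c=93/61 d=-31/61
S(9/2) = -2045/488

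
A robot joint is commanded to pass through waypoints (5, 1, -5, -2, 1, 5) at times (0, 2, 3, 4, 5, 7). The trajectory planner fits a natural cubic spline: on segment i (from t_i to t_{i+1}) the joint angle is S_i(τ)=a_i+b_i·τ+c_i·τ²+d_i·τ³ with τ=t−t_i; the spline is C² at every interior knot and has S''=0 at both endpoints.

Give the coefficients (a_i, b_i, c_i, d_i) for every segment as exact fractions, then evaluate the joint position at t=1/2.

  seg 0: a=5 b=114/493 c=0 d=-275/493
  seg 1: a=1 b=-3186/493 c=-1650/493 d=1878/493
  seg 2: a=-5 b=-852/493 c=3984/493 d=-57/17
  seg 3: a=-2 b=2157/493 c=-975/493 d=297/493
  seg 4: a=1 b=1098/493 c=-84/493 d=14/493
S(1/2) = 19901/3944

Δ: Δ0=-2, Δ1=-6, Δ2=3, Δ3=3, Δ4=2
row 1: diag=6, rhs=-24; c'=1/6, d'=-4
row 2: denom=4−1·1/6=23/6; d'=(54−1·-4)/(23/6)=348/23
row 3: denom=4−1·6/23=86/23; d'=(0−1·348/23)/(86/23)=-174/43
row 4: denom=6−1·23/86=493/86; d'=(-6−1·-174/43)/(493/86)=-168/493
back: M4=-168/493
back: M3=-174/43−23/86·-168/493=-1950/493
back: M2=348/23−6/23·-1950/493=7968/493
back: M1=-4−1/6·7968/493=-3300/493
M: M0=0, M1=-3300/493, M2=7968/493, M3=-1950/493, M4=-168/493, M5=0
seg 0: a=5, c=M0/2=0, d=(M1−M0)/(6·2)=-275/493, b=Δ0−h0·(2M0+M1)/6=114/493
seg 1: a=1, c=M1/2=-1650/493, d=(M2−M1)/(6·1)=1878/493, b=Δ1−h1·(2M1+M2)/6=-3186/493
seg 2: a=-5, c=M2/2=3984/493, d=(M3−M2)/(6·1)=-57/17, b=Δ2−h2·(2M2+M3)/6=-852/493
seg 3: a=-2, c=M3/2=-975/493, d=(M4−M3)/(6·1)=297/493, b=Δ3−h3·(2M3+M4)/6=2157/493
seg 4: a=1, c=M4/2=-84/493, d=(M5−M4)/(6·2)=14/493, b=Δ4−h4·(2M4+M5)/6=1098/493
t_q=1/2 → seg 0, τ=1/2; S=5+114/493·τ+0·τ²+-275/493·τ³=19901/3944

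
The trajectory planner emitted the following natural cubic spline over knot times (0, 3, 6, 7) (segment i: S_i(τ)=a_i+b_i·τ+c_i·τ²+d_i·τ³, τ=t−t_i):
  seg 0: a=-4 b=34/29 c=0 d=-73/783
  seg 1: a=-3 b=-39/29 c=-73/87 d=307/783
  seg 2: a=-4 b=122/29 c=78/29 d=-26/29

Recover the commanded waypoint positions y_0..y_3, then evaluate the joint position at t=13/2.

y_0=-4 y_1=-3 y_2=-4 y_3=2
S(13/2) = -155/116

y_0 = S_0(0) = a_0 = -4
y_1 = S_1(0) = a_1 = -3
y_2 = S_2(0) = a_2 = -4
y_3 = S_2(1) = 2
t_q=13/2 is in segment 2 (τ=1/2); S_2(τ)=-155/116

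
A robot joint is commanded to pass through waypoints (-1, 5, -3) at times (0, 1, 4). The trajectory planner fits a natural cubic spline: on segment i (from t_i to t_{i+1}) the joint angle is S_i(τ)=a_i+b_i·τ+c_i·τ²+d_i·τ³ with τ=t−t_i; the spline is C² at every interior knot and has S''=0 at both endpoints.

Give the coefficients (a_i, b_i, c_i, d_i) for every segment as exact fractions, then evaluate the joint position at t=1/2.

  seg 0: a=-1 b=85/12 c=0 d=-13/12
  seg 1: a=5 b=23/6 c=-13/4 d=13/36
S(1/2) = 77/32

Δ: Δ0=6, Δ1=-8/3
row 1: diag=8, rhs=-52; c'=3/8, d'=-13/2
back: M1=-13/2
M: M0=0, M1=-13/2, M2=0
seg 0: a=-1, c=M0/2=0, d=(M1−M0)/(6·1)=-13/12, b=Δ0−h0·(2M0+M1)/6=85/12
seg 1: a=5, c=M1/2=-13/4, d=(M2−M1)/(6·3)=13/36, b=Δ1−h1·(2M1+M2)/6=23/6
t_q=1/2 → seg 0, τ=1/2; S=-1+85/12·τ+0·τ²+-13/12·τ³=77/32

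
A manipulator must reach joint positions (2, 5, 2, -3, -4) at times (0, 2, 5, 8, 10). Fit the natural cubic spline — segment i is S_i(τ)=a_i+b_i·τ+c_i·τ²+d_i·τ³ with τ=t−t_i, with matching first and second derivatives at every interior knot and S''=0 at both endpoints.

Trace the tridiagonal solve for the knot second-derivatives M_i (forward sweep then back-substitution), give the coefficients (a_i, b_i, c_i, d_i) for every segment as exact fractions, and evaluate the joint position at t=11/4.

Δ: Δ0=3/2, Δ1=-1, Δ2=-5/3, Δ3=-1/2
row 1: diag=10, rhs=-15; c'=3/10, d'=-3/2
row 2: denom=12−3·3/10=111/10; d'=(-4−3·-3/2)/(111/10)=5/111
row 3: denom=10−3·10/37=340/37; d'=(7−3·5/111)/(340/37)=127/170
back: M3=127/170
back: M2=5/111−10/37·127/170=-8/51
back: M1=-3/2−3/10·-8/51=-247/170
M: M0=0, M1=-247/170, M2=-8/51, M3=127/170, M4=0
seg 0: a=2, c=M0/2=0, d=(M1−M0)/(6·2)=-247/2040, b=Δ0−h0·(2M0+M1)/6=506/255
seg 1: a=5, c=M1/2=-247/340, d=(M2−M1)/(6·3)=661/9180, b=Δ1−h1·(2M1+M2)/6=271/510
seg 2: a=2, c=M2/2=-4/51, d=(M3−M2)/(6·3)=461/9180, b=Δ2−h2·(2M2+M3)/6=-113/60
seg 3: a=-3, c=M3/2=127/340, d=(M4−M3)/(6·2)=-127/2040, b=Δ3−h3·(2M3+M4)/6=-509/510
t_q=11/4 → seg 1, τ=3/4; S=5+271/510·τ+-247/340·τ²+661/9180·τ³=109241/21760

  seg 0: a=2 b=506/255 c=0 d=-247/2040
  seg 1: a=5 b=271/510 c=-247/340 d=661/9180
  seg 2: a=2 b=-113/60 c=-4/51 d=461/9180
  seg 3: a=-3 b=-509/510 c=127/340 d=-127/2040
S(11/4) = 109241/21760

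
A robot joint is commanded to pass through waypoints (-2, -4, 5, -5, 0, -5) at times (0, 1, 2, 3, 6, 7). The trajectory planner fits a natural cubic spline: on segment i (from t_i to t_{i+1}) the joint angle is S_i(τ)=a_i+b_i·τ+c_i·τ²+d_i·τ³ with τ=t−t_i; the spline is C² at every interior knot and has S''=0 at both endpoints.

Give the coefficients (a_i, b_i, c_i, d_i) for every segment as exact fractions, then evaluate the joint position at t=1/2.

Δ: Δ0=-2, Δ1=9, Δ2=-10, Δ3=5/3, Δ4=-5
row 1: diag=4, rhs=66; c'=1/4, d'=33/2
row 2: denom=4−1·1/4=15/4; d'=(-114−1·33/2)/(15/4)=-174/5
row 3: denom=8−1·4/15=116/15; d'=(70−1·-174/5)/(116/15)=393/29
row 4: denom=8−3·45/116=793/116; d'=(-40−3·393/29)/(793/116)=-9356/793
back: M4=-9356/793
back: M3=393/29−45/116·-9356/793=14376/793
back: M2=-174/5−4/15·14376/793=-31430/793
back: M1=33/2−1/4·-31430/793=20942/793
M: M0=0, M1=20942/793, M2=-31430/793, M3=14376/793, M4=-9356/793, M5=0
seg 0: a=-2, c=M0/2=0, d=(M1−M0)/(6·1)=10471/2379, b=Δ0−h0·(2M0+M1)/6=-15229/2379
seg 1: a=-4, c=M1/2=10471/793, d=(M2−M1)/(6·1)=-26186/2379, b=Δ1−h1·(2M1+M2)/6=16184/2379
seg 2: a=5, c=M2/2=-15715/793, d=(M3−M2)/(6·1)=22903/2379, b=Δ2−h2·(2M2+M3)/6=452/2379
seg 3: a=-5, c=M3/2=7188/793, d=(M4−M3)/(6·3)=-11866/7137, b=Δ3−h3·(2M3+M4)/6=-1933/183
seg 4: a=0, c=M4/2=-4678/793, d=(M5−M4)/(6·1)=4678/2379, b=Δ4−h4·(2M4+M5)/6=-2539/2379
t_q=1/2 → seg 0, τ=1/2; S=-2+-15229/2379·τ+0·τ²+10471/2379·τ³=-29503/6344

  seg 0: a=-2 b=-15229/2379 c=0 d=10471/2379
  seg 1: a=-4 b=16184/2379 c=10471/793 d=-26186/2379
  seg 2: a=5 b=452/2379 c=-15715/793 d=22903/2379
  seg 3: a=-5 b=-1933/183 c=7188/793 d=-11866/7137
  seg 4: a=0 b=-2539/2379 c=-4678/793 d=4678/2379
S(1/2) = -29503/6344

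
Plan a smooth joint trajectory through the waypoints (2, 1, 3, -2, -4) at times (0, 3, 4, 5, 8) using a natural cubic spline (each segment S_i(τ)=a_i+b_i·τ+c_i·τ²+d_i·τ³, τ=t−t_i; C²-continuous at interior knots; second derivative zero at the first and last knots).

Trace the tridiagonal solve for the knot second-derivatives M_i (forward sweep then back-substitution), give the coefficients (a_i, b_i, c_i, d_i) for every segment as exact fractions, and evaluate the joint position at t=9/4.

Δ: Δ0=-1/3, Δ1=2, Δ2=-5, Δ3=-2/3
row 1: diag=8, rhs=14; c'=1/8, d'=7/4
row 2: denom=4−1·1/8=31/8; d'=(-42−1·7/4)/(31/8)=-350/31
row 3: denom=8−1·8/31=240/31; d'=(26−1·-350/31)/(240/31)=289/60
back: M3=289/60
back: M2=-350/31−8/31·289/60=-188/15
back: M1=7/4−1/8·-188/15=199/60
M: M0=0, M1=199/60, M2=-188/15, M3=289/60, M4=0
seg 0: a=2, c=M0/2=0, d=(M1−M0)/(6·3)=199/1080, b=Δ0−h0·(2M0+M1)/6=-239/120
seg 1: a=1, c=M1/2=199/120, d=(M2−M1)/(6·1)=-317/120, b=Δ1−h1·(2M1+M2)/6=179/60
seg 2: a=3, c=M2/2=-94/15, d=(M3−M2)/(6·1)=347/120, b=Δ2−h2·(2M2+M3)/6=-13/8
seg 3: a=-2, c=M3/2=289/120, d=(M4−M3)/(6·3)=-289/1080, b=Δ3−h3·(2M3+M4)/6=-329/60
t_q=9/4 → seg 0, τ=9/4; S=2+-239/120·τ+0·τ²+199/1080·τ³=-979/2560

  seg 0: a=2 b=-239/120 c=0 d=199/1080
  seg 1: a=1 b=179/60 c=199/120 d=-317/120
  seg 2: a=3 b=-13/8 c=-94/15 d=347/120
  seg 3: a=-2 b=-329/60 c=289/120 d=-289/1080
S(9/4) = -979/2560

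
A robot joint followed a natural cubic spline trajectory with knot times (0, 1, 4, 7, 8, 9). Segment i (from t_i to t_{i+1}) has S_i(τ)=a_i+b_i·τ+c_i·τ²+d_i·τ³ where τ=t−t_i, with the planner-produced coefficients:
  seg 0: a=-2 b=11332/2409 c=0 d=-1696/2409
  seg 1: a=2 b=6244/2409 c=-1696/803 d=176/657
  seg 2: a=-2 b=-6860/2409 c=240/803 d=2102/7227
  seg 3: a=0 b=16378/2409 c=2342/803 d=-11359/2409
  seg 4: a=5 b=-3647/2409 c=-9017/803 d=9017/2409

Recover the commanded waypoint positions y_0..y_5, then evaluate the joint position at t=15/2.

y_0 = S_0(0) = a_0 = -2
y_1 = S_1(0) = a_1 = 2
y_2 = S_2(0) = a_2 = -2
y_3 = S_3(0) = a_3 = 0
y_4 = S_4(0) = a_4 = 5
y_5 = S_4(1) = -4
t_q=15/2 is in segment 3 (τ=1/2); S_3(τ)=22735/6424

y_0=-2 y_1=2 y_2=-2 y_3=0 y_4=5 y_5=-4
S(15/2) = 22735/6424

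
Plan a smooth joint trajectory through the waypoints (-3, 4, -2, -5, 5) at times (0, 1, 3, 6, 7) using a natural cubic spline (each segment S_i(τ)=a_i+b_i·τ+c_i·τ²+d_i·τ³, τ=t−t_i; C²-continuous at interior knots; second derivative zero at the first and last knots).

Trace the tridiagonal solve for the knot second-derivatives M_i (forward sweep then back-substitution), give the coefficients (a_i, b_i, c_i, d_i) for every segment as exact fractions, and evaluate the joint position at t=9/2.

  seg 0: a=-3 b=1717/197 c=0 d=-338/197
  seg 1: a=4 b=703/197 c=-1014/197 d=367/394
  seg 2: a=-2 b=-1151/197 c=87/197 d=77/197
  seg 3: a=-5 b=1450/197 c=780/197 d=-260/197
S(9/2) = -13319/1576

Δ: Δ0=7, Δ1=-3, Δ2=-1, Δ3=10
row 1: diag=6, rhs=-60; c'=1/3, d'=-10
row 2: denom=10−2·1/3=28/3; d'=(12−2·-10)/(28/3)=24/7
row 3: denom=8−3·9/28=197/28; d'=(66−3·24/7)/(197/28)=1560/197
back: M3=1560/197
back: M2=24/7−9/28·1560/197=174/197
back: M1=-10−1/3·174/197=-2028/197
M: M0=0, M1=-2028/197, M2=174/197, M3=1560/197, M4=0
seg 0: a=-3, c=M0/2=0, d=(M1−M0)/(6·1)=-338/197, b=Δ0−h0·(2M0+M1)/6=1717/197
seg 1: a=4, c=M1/2=-1014/197, d=(M2−M1)/(6·2)=367/394, b=Δ1−h1·(2M1+M2)/6=703/197
seg 2: a=-2, c=M2/2=87/197, d=(M3−M2)/(6·3)=77/197, b=Δ2−h2·(2M2+M3)/6=-1151/197
seg 3: a=-5, c=M3/2=780/197, d=(M4−M3)/(6·1)=-260/197, b=Δ3−h3·(2M3+M4)/6=1450/197
t_q=9/2 → seg 2, τ=3/2; S=-2+-1151/197·τ+87/197·τ²+77/197·τ³=-13319/1576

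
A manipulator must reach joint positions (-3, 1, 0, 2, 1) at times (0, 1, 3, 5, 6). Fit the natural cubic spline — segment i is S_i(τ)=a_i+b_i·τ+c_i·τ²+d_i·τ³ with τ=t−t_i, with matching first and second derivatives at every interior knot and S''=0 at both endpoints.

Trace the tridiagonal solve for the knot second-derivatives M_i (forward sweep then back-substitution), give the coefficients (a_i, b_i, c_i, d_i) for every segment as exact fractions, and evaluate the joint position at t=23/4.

Δ: Δ0=4, Δ1=-1/2, Δ2=1, Δ3=-1
row 1: diag=6, rhs=-27; c'=1/3, d'=-9/2
row 2: denom=8−2·1/3=22/3; d'=(9−2·-9/2)/(22/3)=27/11
row 3: denom=6−2·3/11=60/11; d'=(-12−2·27/11)/(60/11)=-31/10
back: M3=-31/10
back: M2=27/11−3/11·-31/10=33/10
back: M1=-9/2−1/3·33/10=-28/5
M: M0=0, M1=-28/5, M2=33/10, M3=-31/10, M4=0
seg 0: a=-3, c=M0/2=0, d=(M1−M0)/(6·1)=-14/15, b=Δ0−h0·(2M0+M1)/6=74/15
seg 1: a=1, c=M1/2=-14/5, d=(M2−M1)/(6·2)=89/120, b=Δ1−h1·(2M1+M2)/6=32/15
seg 2: a=0, c=M2/2=33/20, d=(M3−M2)/(6·2)=-8/15, b=Δ2−h2·(2M2+M3)/6=-1/6
seg 3: a=2, c=M3/2=-31/20, d=(M4−M3)/(6·1)=31/60, b=Δ3−h3·(2M3+M4)/6=1/30
t_q=23/4 → seg 3, τ=3/4; S=2+1/30·τ+-31/20·τ²+31/60·τ³=351/256

  seg 0: a=-3 b=74/15 c=0 d=-14/15
  seg 1: a=1 b=32/15 c=-14/5 d=89/120
  seg 2: a=0 b=-1/6 c=33/20 d=-8/15
  seg 3: a=2 b=1/30 c=-31/20 d=31/60
S(23/4) = 351/256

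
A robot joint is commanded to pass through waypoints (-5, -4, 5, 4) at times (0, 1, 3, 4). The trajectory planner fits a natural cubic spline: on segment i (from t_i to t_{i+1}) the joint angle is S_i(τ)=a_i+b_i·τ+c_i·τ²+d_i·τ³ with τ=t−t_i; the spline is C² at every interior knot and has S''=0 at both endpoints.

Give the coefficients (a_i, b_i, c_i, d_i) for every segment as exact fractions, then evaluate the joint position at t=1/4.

  seg 0: a=-5 b=0 c=0 d=1
  seg 1: a=-4 b=3 c=3 d=-9/8
  seg 2: a=5 b=3/2 c=-15/4 d=5/4
S(1/4) = -319/64

Δ: Δ0=1, Δ1=9/2, Δ2=-1
row 1: diag=6, rhs=21; c'=1/3, d'=7/2
row 2: denom=6−2·1/3=16/3; d'=(-33−2·7/2)/(16/3)=-15/2
back: M2=-15/2
back: M1=7/2−1/3·-15/2=6
M: M0=0, M1=6, M2=-15/2, M3=0
seg 0: a=-5, c=M0/2=0, d=(M1−M0)/(6·1)=1, b=Δ0−h0·(2M0+M1)/6=0
seg 1: a=-4, c=M1/2=3, d=(M2−M1)/(6·2)=-9/8, b=Δ1−h1·(2M1+M2)/6=3
seg 2: a=5, c=M2/2=-15/4, d=(M3−M2)/(6·1)=5/4, b=Δ2−h2·(2M2+M3)/6=3/2
t_q=1/4 → seg 0, τ=1/4; S=-5+0·τ+0·τ²+1·τ³=-319/64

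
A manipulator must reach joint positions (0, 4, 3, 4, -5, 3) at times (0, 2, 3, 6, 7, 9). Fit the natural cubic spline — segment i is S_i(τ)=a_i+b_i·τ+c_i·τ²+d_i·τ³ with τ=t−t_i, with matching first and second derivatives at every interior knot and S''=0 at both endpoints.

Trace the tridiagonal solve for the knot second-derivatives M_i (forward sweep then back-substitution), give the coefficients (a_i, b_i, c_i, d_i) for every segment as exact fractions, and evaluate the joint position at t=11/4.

  seg 0: a=0 b=18724/5655 c=0 d=-3707/11310
  seg 1: a=4 b=-3518/5655 c=-3707/1885 d=8984/5655
  seg 2: a=3 b=1192/5655 c=5277/1885 d=-80/87
  seg 3: a=4 b=-44222/5655 c=-10323/1885 d=24296/5655
  seg 4: a=-5 b=-33272/5655 c=13973/1885 d=-13973/11310
S(11/4) = 93419/30160

Δ: Δ0=2, Δ1=-1, Δ2=1/3, Δ3=-9, Δ4=4
row 1: diag=6, rhs=-18; c'=1/6, d'=-3
row 2: denom=8−1·1/6=47/6; d'=(8−1·-3)/(47/6)=66/47
row 3: denom=8−3·18/47=322/47; d'=(-56−3·66/47)/(322/47)=-1415/161
row 4: denom=6−1·47/322=1885/322; d'=(78−1·-1415/161)/(1885/322)=27946/1885
back: M4=27946/1885
back: M3=-1415/161−47/322·27946/1885=-20646/1885
back: M2=66/47−18/47·-20646/1885=10554/1885
back: M1=-3−1/6·10554/1885=-7414/1885
M: M0=0, M1=-7414/1885, M2=10554/1885, M3=-20646/1885, M4=27946/1885, M5=0
seg 0: a=0, c=M0/2=0, d=(M1−M0)/(6·2)=-3707/11310, b=Δ0−h0·(2M0+M1)/6=18724/5655
seg 1: a=4, c=M1/2=-3707/1885, d=(M2−M1)/(6·1)=8984/5655, b=Δ1−h1·(2M1+M2)/6=-3518/5655
seg 2: a=3, c=M2/2=5277/1885, d=(M3−M2)/(6·3)=-80/87, b=Δ2−h2·(2M2+M3)/6=1192/5655
seg 3: a=4, c=M3/2=-10323/1885, d=(M4−M3)/(6·1)=24296/5655, b=Δ3−h3·(2M3+M4)/6=-44222/5655
seg 4: a=-5, c=M4/2=13973/1885, d=(M5−M4)/(6·2)=-13973/11310, b=Δ4−h4·(2M4+M5)/6=-33272/5655
t_q=11/4 → seg 1, τ=3/4; S=4+-3518/5655·τ+-3707/1885·τ²+8984/5655·τ³=93419/30160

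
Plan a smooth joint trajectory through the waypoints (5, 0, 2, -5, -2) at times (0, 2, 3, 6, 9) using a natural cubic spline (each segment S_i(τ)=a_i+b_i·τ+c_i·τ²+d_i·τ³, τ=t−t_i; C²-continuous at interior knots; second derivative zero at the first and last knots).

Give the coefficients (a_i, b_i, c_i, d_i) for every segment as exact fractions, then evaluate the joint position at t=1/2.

  seg 0: a=5 b=-1091/255 c=0 d=907/2040
  seg 1: a=0 b=539/510 c=907/340 d=-1759/1020
  seg 2: a=2 b=1243/1020 c=-213/85 d=809/1836
  seg 3: a=-5 b=-979/510 c=1489/1020 d=-1489/9180
S(1/2) = 3173/1088

Δ: Δ0=-5/2, Δ1=2, Δ2=-7/3, Δ3=1
row 1: diag=6, rhs=27; c'=1/6, d'=9/2
row 2: denom=8−1·1/6=47/6; d'=(-26−1·9/2)/(47/6)=-183/47
row 3: denom=12−3·18/47=510/47; d'=(20−3·-183/47)/(510/47)=1489/510
back: M3=1489/510
back: M2=-183/47−18/47·1489/510=-426/85
back: M1=9/2−1/6·-426/85=907/170
M: M0=0, M1=907/170, M2=-426/85, M3=1489/510, M4=0
seg 0: a=5, c=M0/2=0, d=(M1−M0)/(6·2)=907/2040, b=Δ0−h0·(2M0+M1)/6=-1091/255
seg 1: a=0, c=M1/2=907/340, d=(M2−M1)/(6·1)=-1759/1020, b=Δ1−h1·(2M1+M2)/6=539/510
seg 2: a=2, c=M2/2=-213/85, d=(M3−M2)/(6·3)=809/1836, b=Δ2−h2·(2M2+M3)/6=1243/1020
seg 3: a=-5, c=M3/2=1489/1020, d=(M4−M3)/(6·3)=-1489/9180, b=Δ3−h3·(2M3+M4)/6=-979/510
t_q=1/2 → seg 0, τ=1/2; S=5+-1091/255·τ+0·τ²+907/2040·τ³=3173/1088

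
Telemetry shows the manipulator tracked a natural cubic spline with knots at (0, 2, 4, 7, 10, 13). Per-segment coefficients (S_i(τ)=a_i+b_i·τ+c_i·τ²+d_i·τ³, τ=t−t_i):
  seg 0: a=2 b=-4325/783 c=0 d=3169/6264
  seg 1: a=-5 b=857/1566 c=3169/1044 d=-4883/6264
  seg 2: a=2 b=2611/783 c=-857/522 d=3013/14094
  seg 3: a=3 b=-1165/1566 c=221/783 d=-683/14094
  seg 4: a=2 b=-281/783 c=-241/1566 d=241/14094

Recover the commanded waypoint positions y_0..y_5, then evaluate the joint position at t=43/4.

y_0=2 y_1=-5 y_2=2 y_3=3 y_4=2 y_5=0
S(43/4) = 18391/11136

y_0 = S_0(0) = a_0 = 2
y_1 = S_1(0) = a_1 = -5
y_2 = S_2(0) = a_2 = 2
y_3 = S_3(0) = a_3 = 3
y_4 = S_4(0) = a_4 = 2
y_5 = S_4(3) = 0
t_q=43/4 is in segment 4 (τ=3/4); S_4(τ)=18391/11136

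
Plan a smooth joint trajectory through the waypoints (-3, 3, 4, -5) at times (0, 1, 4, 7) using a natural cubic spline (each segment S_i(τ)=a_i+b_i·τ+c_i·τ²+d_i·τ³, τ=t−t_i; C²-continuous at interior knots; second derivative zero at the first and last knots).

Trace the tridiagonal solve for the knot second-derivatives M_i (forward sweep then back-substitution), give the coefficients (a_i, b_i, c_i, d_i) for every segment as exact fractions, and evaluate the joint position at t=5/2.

Δ: Δ0=6, Δ1=1/3, Δ2=-3
row 1: diag=8, rhs=-34; c'=3/8, d'=-17/4
row 2: denom=12−3·3/8=87/8; d'=(-20−3·-17/4)/(87/8)=-2/3
back: M2=-2/3
back: M1=-17/4−3/8·-2/3=-4
M: M0=0, M1=-4, M2=-2/3, M3=0
seg 0: a=-3, c=M0/2=0, d=(M1−M0)/(6·1)=-2/3, b=Δ0−h0·(2M0+M1)/6=20/3
seg 1: a=3, c=M1/2=-2, d=(M2−M1)/(6·3)=5/27, b=Δ1−h1·(2M1+M2)/6=14/3
seg 2: a=4, c=M2/2=-1/3, d=(M3−M2)/(6·3)=1/27, b=Δ2−h2·(2M2+M3)/6=-7/3
t_q=5/2 → seg 1, τ=3/2; S=3+14/3·τ+-2·τ²+5/27·τ³=49/8

  seg 0: a=-3 b=20/3 c=0 d=-2/3
  seg 1: a=3 b=14/3 c=-2 d=5/27
  seg 2: a=4 b=-7/3 c=-1/3 d=1/27
S(5/2) = 49/8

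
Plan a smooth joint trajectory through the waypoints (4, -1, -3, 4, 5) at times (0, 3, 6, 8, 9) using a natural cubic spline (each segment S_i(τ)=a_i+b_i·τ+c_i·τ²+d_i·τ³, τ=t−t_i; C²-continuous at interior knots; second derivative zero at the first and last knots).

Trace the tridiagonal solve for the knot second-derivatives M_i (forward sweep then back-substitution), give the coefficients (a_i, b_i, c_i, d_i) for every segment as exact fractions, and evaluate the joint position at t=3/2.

  seg 0: a=4 b=-464/309 c=0 d=-17/927
  seg 1: a=-1 b=-617/309 c=-17/103 d=188/927
  seg 2: a=-3 b=769/309 c=171/103 d=-1427/2472
  seg 3: a=4 b=1361/618 c=-743/412 d=743/1236
S(3/2) = 1389/824

Δ: Δ0=-5/3, Δ1=-2/3, Δ2=7/2, Δ3=1
row 1: diag=12, rhs=6; c'=1/4, d'=1/2
row 2: denom=10−3·1/4=37/4; d'=(25−3·1/2)/(37/4)=94/37
row 3: denom=6−2·8/37=206/37; d'=(-15−2·94/37)/(206/37)=-743/206
back: M3=-743/206
back: M2=94/37−8/37·-743/206=342/103
back: M1=1/2−1/4·342/103=-34/103
M: M0=0, M1=-34/103, M2=342/103, M3=-743/206, M4=0
seg 0: a=4, c=M0/2=0, d=(M1−M0)/(6·3)=-17/927, b=Δ0−h0·(2M0+M1)/6=-464/309
seg 1: a=-1, c=M1/2=-17/103, d=(M2−M1)/(6·3)=188/927, b=Δ1−h1·(2M1+M2)/6=-617/309
seg 2: a=-3, c=M2/2=171/103, d=(M3−M2)/(6·2)=-1427/2472, b=Δ2−h2·(2M2+M3)/6=769/309
seg 3: a=4, c=M3/2=-743/412, d=(M4−M3)/(6·1)=743/1236, b=Δ3−h3·(2M3+M4)/6=1361/618
t_q=3/2 → seg 0, τ=3/2; S=4+-464/309·τ+0·τ²+-17/927·τ³=1389/824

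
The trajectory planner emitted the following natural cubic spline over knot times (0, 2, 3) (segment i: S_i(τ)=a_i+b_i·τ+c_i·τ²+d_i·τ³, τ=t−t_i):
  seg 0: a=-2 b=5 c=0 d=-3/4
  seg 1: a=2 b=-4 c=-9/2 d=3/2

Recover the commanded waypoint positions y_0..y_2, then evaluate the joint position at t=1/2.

y_0=-2 y_1=2 y_2=-5
S(1/2) = 13/32

y_0 = S_0(0) = a_0 = -2
y_1 = S_1(0) = a_1 = 2
y_2 = S_1(1) = -5
t_q=1/2 is in segment 0 (τ=1/2); S_0(τ)=13/32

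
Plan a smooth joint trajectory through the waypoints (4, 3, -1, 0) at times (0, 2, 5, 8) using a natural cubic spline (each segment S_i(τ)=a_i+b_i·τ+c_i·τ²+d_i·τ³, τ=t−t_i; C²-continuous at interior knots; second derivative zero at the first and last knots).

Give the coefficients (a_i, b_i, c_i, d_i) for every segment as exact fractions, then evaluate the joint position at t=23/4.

  seg 0: a=4 b=-17/74 c=0 d=-5/74
  seg 1: a=3 b=-77/74 c=-15/37 d=205/1998
  seg 2: a=-1 b=-26/37 c=115/222 d=-115/1998
S(23/4) = -5967/4736

Δ: Δ0=-1/2, Δ1=-4/3, Δ2=1/3
row 1: diag=10, rhs=-5; c'=3/10, d'=-1/2
row 2: denom=12−3·3/10=111/10; d'=(10−3·-1/2)/(111/10)=115/111
back: M2=115/111
back: M1=-1/2−3/10·115/111=-30/37
M: M0=0, M1=-30/37, M2=115/111, M3=0
seg 0: a=4, c=M0/2=0, d=(M1−M0)/(6·2)=-5/74, b=Δ0−h0·(2M0+M1)/6=-17/74
seg 1: a=3, c=M1/2=-15/37, d=(M2−M1)/(6·3)=205/1998, b=Δ1−h1·(2M1+M2)/6=-77/74
seg 2: a=-1, c=M2/2=115/222, d=(M3−M2)/(6·3)=-115/1998, b=Δ2−h2·(2M2+M3)/6=-26/37
t_q=23/4 → seg 2, τ=3/4; S=-1+-26/37·τ+115/222·τ²+-115/1998·τ³=-5967/4736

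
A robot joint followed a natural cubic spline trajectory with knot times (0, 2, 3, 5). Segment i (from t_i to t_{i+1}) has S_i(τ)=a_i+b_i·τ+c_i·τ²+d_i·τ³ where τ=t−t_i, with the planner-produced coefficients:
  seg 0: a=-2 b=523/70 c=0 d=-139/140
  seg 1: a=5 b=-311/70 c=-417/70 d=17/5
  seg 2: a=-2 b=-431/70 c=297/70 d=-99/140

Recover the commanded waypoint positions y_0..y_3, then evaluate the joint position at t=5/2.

y_0=-2 y_1=5 y_2=-2 y_3=-3
S(5/2) = 12/7

y_0 = S_0(0) = a_0 = -2
y_1 = S_1(0) = a_1 = 5
y_2 = S_2(0) = a_2 = -2
y_3 = S_2(2) = -3
t_q=5/2 is in segment 1 (τ=1/2); S_1(τ)=12/7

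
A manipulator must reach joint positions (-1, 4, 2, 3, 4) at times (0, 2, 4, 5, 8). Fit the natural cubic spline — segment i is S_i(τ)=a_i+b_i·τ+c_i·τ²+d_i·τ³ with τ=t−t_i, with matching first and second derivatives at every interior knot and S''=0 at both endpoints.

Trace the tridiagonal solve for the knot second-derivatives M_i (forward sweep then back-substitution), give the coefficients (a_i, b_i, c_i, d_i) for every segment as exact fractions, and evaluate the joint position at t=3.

Δ: Δ0=5/2, Δ1=-1, Δ2=1, Δ3=1/3
row 1: diag=8, rhs=-21; c'=1/4, d'=-21/8
row 2: denom=6−2·1/4=11/2; d'=(12−2·-21/8)/(11/2)=69/22
row 3: denom=8−1·2/11=86/11; d'=(-4−1·69/22)/(86/11)=-157/172
back: M3=-157/172
back: M2=69/22−2/11·-157/172=142/43
back: M1=-21/8−1/4·142/43=-1187/344
M: M0=0, M1=-1187/344, M2=142/43, M3=-157/172, M4=0
seg 0: a=-1, c=M0/2=0, d=(M1−M0)/(6·2)=-1187/4128, b=Δ0−h0·(2M0+M1)/6=3767/1032
seg 1: a=4, c=M1/2=-1187/688, d=(M2−M1)/(6·2)=2323/4128, b=Δ1−h1·(2M1+M2)/6=103/516
seg 2: a=2, c=M2/2=71/43, d=(M3−M2)/(6·1)=-725/1032, b=Δ2−h2·(2M2+M3)/6=53/1032
seg 3: a=3, c=M3/2=-157/344, d=(M4−M3)/(6·3)=157/3096, b=Δ3−h3·(2M3+M4)/6=643/516
t_q=3 → seg 1, τ=1; S=4+103/516·τ+-1187/688·τ²+2323/4128·τ³=4179/1376

  seg 0: a=-1 b=3767/1032 c=0 d=-1187/4128
  seg 1: a=4 b=103/516 c=-1187/688 d=2323/4128
  seg 2: a=2 b=53/1032 c=71/43 d=-725/1032
  seg 3: a=3 b=643/516 c=-157/344 d=157/3096
S(3) = 4179/1376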